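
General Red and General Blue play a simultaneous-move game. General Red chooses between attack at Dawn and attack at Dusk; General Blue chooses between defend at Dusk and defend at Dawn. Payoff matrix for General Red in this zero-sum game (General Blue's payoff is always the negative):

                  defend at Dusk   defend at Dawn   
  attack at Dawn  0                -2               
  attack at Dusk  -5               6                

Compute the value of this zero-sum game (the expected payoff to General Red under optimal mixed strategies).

v = -10/13

Set General Red's expected payoff from attack at Dawn equal to that from attack at Dusk:
  General Red's expected payoff from attack at Dawn: q·0 + (1−q)·(-2) = 2q - 2
  General Red's expected payoff from attack at Dusk: q·(-5) + (1−q)·6 = -11q + 6
  2q - 2 = -11q + 6  ⇒  13q = 8  ⇒  q = 8/13.
The value is General Red's expected payoff against this mix (using attack at Dawn): (8/13)·0 + (5/13)·(-2) = -10/13.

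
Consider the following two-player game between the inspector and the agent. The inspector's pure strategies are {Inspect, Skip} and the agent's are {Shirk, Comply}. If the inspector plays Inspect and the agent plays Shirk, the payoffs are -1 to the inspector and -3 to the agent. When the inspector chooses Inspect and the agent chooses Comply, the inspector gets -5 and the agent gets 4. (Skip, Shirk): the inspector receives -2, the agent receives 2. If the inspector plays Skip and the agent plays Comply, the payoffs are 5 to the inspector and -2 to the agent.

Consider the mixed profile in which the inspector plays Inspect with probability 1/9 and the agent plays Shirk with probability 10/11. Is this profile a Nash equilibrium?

Given the inspector's mix p = 1/9, the agent's payoff from Shirk is 13/9 but from Comply is -4/3. The agent strictly prefers Shirk, so the agent would not mix.
So the proposed profile is not a Nash equilibrium.

No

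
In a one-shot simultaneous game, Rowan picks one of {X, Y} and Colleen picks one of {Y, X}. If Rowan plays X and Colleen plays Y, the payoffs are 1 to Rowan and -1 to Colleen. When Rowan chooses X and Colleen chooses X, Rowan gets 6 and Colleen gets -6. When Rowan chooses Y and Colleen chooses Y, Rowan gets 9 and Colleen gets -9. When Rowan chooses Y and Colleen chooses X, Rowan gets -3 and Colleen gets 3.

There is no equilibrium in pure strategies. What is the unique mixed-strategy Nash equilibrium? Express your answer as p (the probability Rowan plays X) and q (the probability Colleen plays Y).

p = 12/17, q = 9/17

For Colleen to be willing to mix, Colleen must be indifferent between Y and X, which pins down Rowan's mix.
  Colleen's payoff to Y: p·(-1) + (1−p)·(-9) = 8p - 9
  Colleen's payoff to X: p·(-6) + (1−p)·3 = -9p + 3
  8p - 9 = -9p + 3  ⇒  17p = 12  ⇒  p = 12/17.
Rowan's indifference between X and Y determines Colleen's mixing probability q:
  Rowan's payoff from X: q·1 + (1−q)·6 = -5q + 6
  Rowan's payoff from Y: q·9 + (1−q)·(-3) = 12q - 3
  -5q + 6 = 12q - 3  ⇒  -17q = -9  ⇒  q = 9/17.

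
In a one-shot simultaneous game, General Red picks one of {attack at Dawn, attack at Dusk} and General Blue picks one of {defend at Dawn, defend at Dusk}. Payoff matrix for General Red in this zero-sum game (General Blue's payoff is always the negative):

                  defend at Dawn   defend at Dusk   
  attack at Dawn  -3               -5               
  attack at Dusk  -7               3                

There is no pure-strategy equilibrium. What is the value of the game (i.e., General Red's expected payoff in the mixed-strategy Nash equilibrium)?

v = -11/3

General Red's indifference between attack at Dawn and attack at Dusk determines General Blue's mixing probability q:
  General Red's payoff from attack at Dawn: q·(-3) + (1−q)·(-5) = 2q - 5
  General Red's payoff from attack at Dusk: q·(-7) + (1−q)·3 = -10q + 3
  2q - 5 = -10q + 3  ⇒  12q = 8  ⇒  q = 2/3.
The value is General Red's expected payoff against this mix (using attack at Dawn): (2/3)·(-3) + (1/3)·(-5) = -11/3.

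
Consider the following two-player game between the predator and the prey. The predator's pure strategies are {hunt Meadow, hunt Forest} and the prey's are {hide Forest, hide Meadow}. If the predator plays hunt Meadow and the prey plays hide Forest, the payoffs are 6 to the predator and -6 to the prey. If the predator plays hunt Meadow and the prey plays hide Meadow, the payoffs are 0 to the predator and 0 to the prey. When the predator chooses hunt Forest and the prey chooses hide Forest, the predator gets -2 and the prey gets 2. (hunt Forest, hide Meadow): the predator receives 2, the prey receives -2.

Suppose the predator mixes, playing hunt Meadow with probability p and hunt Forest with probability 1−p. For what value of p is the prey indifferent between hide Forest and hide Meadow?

The prey's indifference between hide Forest and hide Meadow determines the predator's mixing probability p:
  the prey's payoff to hide Forest: p·(-6) + (1−p)·2 = -8p + 2
  the prey's payoff to hide Meadow: p·0 + (1−p)·(-2) = 2p - 2
  -8p + 2 = 2p - 2  ⇒  -10p = -4  ⇒  p = 2/5.

p = 2/5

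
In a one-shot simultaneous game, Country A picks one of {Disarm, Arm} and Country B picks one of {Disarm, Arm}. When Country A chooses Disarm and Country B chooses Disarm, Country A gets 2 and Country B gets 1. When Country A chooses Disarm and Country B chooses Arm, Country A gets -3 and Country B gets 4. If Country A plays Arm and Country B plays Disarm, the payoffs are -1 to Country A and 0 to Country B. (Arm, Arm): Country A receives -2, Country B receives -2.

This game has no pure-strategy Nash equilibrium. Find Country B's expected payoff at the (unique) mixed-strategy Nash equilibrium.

For Country B to be willing to mix, Country B must be indifferent between Disarm and Arm, which pins down Country A's mix.
  Country B's payoff from Disarm: p·1 + (1−p)·0 = p
  Country B's payoff from Arm: p·4 + (1−p)·(-2) = 6p - 2
  p = 6p - 2  ⇒  -5p = -2  ⇒  p = 2/5.
At equilibrium Country B is indifferent across columns, so Country B's payoff equals the payoff from Disarm: (2/5)·1 + (3/5)·0 = 2/5.

2/5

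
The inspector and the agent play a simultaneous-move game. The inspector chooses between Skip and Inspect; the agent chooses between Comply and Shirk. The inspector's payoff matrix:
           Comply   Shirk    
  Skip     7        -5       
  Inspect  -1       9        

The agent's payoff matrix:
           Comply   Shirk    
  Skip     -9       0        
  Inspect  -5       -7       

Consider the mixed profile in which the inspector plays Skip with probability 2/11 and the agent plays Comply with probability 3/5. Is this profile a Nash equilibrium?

Given the agent's mix q = 3/5, the inspector's payoff from Skip is 11/5 but from Inspect is 3. The inspector strictly prefers Inspect, so the inspector would not mix.
So the proposed profile is not a Nash equilibrium.

No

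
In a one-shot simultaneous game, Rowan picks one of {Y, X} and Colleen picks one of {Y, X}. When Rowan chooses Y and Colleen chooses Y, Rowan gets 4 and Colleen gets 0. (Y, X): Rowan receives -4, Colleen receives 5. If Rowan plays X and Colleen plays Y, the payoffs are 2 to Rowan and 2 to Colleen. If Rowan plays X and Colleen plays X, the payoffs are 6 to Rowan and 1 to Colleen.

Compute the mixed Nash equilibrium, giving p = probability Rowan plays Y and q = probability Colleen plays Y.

p = 1/6, q = 5/6

For Colleen to be willing to mix, Colleen must be indifferent between Y and X, which pins down Rowan's mix.
  Colleen's payoff from Y: p·0 + (1−p)·2 = -2p + 2
  Colleen's payoff from X: p·5 + (1−p)·1 = 4p + 1
  -2p + 2 = 4p + 1  ⇒  -6p = -1  ⇒  p = 1/6.
Colleen's mix must leave Rowan indifferent between Y and X.
  Rowan's payoff to Y: q·4 + (1−q)·(-4) = 8q - 4
  Rowan's payoff to X: q·2 + (1−q)·6 = -4q + 6
  8q - 4 = -4q + 6  ⇒  12q = 10  ⇒  q = 5/6.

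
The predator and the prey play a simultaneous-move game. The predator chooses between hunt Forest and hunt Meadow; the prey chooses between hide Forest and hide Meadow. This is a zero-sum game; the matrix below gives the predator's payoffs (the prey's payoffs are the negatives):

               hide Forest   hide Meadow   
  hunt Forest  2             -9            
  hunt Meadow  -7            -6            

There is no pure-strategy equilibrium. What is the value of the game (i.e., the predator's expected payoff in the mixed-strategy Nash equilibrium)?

Set the predator's expected payoff from hunt Forest equal to that from hunt Meadow:
  the predator's payoff from hunt Forest: q·2 + (1−q)·(-9) = 11q - 9
  the predator's payoff from hunt Meadow: q·(-7) + (1−q)·(-6) = -q - 6
  11q - 9 = -q - 6  ⇒  12q = 3  ⇒  q = 1/4.
The value is the predator's expected payoff against this mix (using hunt Forest): (1/4)·2 + (3/4)·(-9) = -25/4.

v = -25/4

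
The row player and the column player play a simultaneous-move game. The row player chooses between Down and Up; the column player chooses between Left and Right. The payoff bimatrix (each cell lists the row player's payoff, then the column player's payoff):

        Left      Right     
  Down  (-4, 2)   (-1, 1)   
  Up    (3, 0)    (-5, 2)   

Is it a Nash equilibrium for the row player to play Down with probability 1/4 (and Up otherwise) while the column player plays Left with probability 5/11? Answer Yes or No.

No

Given the row player's mix p = 1/4, the column player's payoff from Left is 1/2 but from Right is 7/4. The column player strictly prefers Right, so the column player would not mix.
So the proposed profile is not a Nash equilibrium.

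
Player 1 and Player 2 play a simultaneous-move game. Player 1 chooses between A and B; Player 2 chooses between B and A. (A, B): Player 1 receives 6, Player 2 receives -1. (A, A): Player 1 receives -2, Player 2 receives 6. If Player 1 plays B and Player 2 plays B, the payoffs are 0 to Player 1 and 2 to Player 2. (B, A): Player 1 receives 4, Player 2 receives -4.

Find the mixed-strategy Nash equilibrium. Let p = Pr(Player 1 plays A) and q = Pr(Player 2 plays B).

Player 1's mix must leave Player 2 indifferent between B and A.
  Player 2's payoff from B: p·(-1) + (1−p)·2 = -3p + 2
  Player 2's payoff from A: p·6 + (1−p)·(-4) = 10p - 4
  -3p + 2 = 10p - 4  ⇒  -13p = -6  ⇒  p = 6/13.
Player 2's mix must leave Player 1 indifferent between A and B.
  Player 1's expected payoff from A: q·6 + (1−q)·(-2) = 8q - 2
  Player 1's expected payoff from B: q·0 + (1−q)·4 = -4q + 4
  8q - 2 = -4q + 4  ⇒  12q = 6  ⇒  q = 1/2.

p = 6/13, q = 1/2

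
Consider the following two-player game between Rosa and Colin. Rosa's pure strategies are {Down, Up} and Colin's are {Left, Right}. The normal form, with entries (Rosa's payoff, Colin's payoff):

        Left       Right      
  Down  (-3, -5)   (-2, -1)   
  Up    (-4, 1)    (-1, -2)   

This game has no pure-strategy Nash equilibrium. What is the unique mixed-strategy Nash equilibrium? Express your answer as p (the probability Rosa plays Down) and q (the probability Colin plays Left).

Rosa's mix must leave Colin indifferent between Left and Right.
  Colin's payoff to Left: p·(-5) + (1−p)·1 = -6p + 1
  Colin's payoff to Right: p·(-1) + (1−p)·(-2) = p - 2
  -6p + 1 = p - 2  ⇒  -7p = -3  ⇒  p = 3/7.
In a mixed equilibrium Rosa is indifferent between Down and Up; this condition fixes q.
  Rosa's payoff from Down: q·(-3) + (1−q)·(-2) = -q - 2
  Rosa's payoff from Up: q·(-4) + (1−q)·(-1) = -3q - 1
  -q - 2 = -3q - 1  ⇒  2q = 1  ⇒  q = 1/2.

p = 3/7, q = 1/2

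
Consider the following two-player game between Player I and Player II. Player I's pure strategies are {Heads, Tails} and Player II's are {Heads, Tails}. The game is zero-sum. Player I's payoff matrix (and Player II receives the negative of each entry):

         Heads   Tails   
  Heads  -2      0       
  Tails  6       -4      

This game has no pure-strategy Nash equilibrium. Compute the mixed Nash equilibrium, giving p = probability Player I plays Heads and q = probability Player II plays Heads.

For Player II to be willing to mix, Player II must be indifferent between Heads and Tails, which pins down Player I's mix.
  Player II's payoff from Heads: p·2 + (1−p)·(-6) = 8p - 6
  Player II's payoff from Tails: p·0 + (1−p)·4 = -4p + 4
  8p - 6 = -4p + 4  ⇒  12p = 10  ⇒  p = 5/6.
Player I's indifference between Heads and Tails determines Player II's mixing probability q:
  Player I's payoff to Heads: q·(-2) + (1−q)·0 = -2q
  Player I's payoff to Tails: q·6 + (1−q)·(-4) = 10q - 4
  -2q = 10q - 4  ⇒  -12q = -4  ⇒  q = 1/3.

p = 5/6, q = 1/3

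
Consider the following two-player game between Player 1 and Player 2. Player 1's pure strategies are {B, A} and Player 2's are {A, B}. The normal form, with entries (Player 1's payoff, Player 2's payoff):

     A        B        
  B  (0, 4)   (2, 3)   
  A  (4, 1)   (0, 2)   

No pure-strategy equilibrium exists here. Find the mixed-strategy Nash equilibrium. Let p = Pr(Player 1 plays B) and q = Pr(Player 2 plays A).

p = 1/2, q = 1/3

Player 1's mix must leave Player 2 indifferent between A and B.
  Player 2's expected payoff from A: p·4 + (1−p)·1 = 3p + 1
  Player 2's expected payoff from B: p·3 + (1−p)·2 = p + 2
  3p + 1 = p + 2  ⇒  2p = 1  ⇒  p = 1/2.
In a mixed equilibrium Player 1 is indifferent between B and A; this condition fixes q.
  Player 1's payoff from B: q·0 + (1−q)·2 = -2q + 2
  Player 1's payoff from A: q·4 + (1−q)·0 = 4q
  -2q + 2 = 4q  ⇒  -6q = -2  ⇒  q = 1/3.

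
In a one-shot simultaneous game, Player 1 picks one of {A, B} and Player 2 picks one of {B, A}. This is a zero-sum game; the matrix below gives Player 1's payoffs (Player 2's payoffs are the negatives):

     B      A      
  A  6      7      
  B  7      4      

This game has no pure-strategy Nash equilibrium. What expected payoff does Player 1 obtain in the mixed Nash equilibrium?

Player 2's mix must leave Player 1 indifferent between A and B.
  Player 1's payoff from A: q·6 + (1−q)·7 = -q + 7
  Player 1's payoff from B: q·7 + (1−q)·4 = 3q + 4
  -q + 7 = 3q + 4  ⇒  -4q = -3  ⇒  q = 3/4.
At equilibrium Player 1 is indifferent across rows, so Player 1's payoff equals the payoff from A: (3/4)·6 + (1/4)·7 = 25/4.

25/4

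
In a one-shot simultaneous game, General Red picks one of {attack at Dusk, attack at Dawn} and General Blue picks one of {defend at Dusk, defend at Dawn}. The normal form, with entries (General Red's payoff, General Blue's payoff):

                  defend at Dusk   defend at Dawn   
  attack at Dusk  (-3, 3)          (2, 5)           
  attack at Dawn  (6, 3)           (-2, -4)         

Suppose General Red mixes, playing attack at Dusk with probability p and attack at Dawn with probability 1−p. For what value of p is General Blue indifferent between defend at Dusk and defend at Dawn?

For General Blue to be willing to mix, General Blue must be indifferent between defend at Dusk and defend at Dawn, which pins down General Red's mix.
  General Blue's expected payoff from defend at Dusk: p·3 + (1−p)·3 = 3
  General Blue's expected payoff from defend at Dawn: p·5 + (1−p)·(-4) = 9p - 4
  3 = 9p - 4  ⇒  -9p = -7  ⇒  p = 7/9.

p = 7/9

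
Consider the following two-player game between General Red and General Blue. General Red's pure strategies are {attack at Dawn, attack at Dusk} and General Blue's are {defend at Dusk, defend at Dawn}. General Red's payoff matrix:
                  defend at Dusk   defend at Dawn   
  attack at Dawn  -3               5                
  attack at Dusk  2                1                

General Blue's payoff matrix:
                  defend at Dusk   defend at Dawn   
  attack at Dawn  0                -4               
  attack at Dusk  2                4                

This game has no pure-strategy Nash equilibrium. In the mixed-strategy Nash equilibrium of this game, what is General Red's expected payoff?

13/9

General Blue's mix must leave General Red indifferent between attack at Dawn and attack at Dusk.
  General Red's payoff to attack at Dawn: q·(-3) + (1−q)·5 = -8q + 5
  General Red's payoff to attack at Dusk: q·2 + (1−q)·1 = q + 1
  -8q + 5 = q + 1  ⇒  -9q = -4  ⇒  q = 4/9.
At equilibrium General Red is indifferent across rows, so General Red's payoff equals the payoff from attack at Dawn: (4/9)·(-3) + (5/9)·5 = 13/9.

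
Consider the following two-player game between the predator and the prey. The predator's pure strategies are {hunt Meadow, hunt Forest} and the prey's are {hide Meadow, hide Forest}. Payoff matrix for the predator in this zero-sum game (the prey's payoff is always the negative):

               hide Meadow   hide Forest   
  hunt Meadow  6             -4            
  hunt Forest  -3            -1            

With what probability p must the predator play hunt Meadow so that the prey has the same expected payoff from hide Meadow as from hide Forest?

Set the prey's expected payoff from hide Meadow equal to that from hide Forest:
  the prey's expected payoff from hide Meadow: p·(-6) + (1−p)·3 = -9p + 3
  the prey's expected payoff from hide Forest: p·4 + (1−p)·1 = 3p + 1
  -9p + 3 = 3p + 1  ⇒  -12p = -2  ⇒  p = 1/6.

p = 1/6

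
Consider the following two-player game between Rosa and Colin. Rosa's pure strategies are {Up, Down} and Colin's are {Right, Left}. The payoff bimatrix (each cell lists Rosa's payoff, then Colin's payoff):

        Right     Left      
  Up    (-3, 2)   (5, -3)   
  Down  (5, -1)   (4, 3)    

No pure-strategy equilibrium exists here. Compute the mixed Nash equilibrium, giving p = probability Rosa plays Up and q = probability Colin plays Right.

For Colin to be willing to mix, Colin must be indifferent between Right and Left, which pins down Rosa's mix.
  Colin's payoff from Right: p·2 + (1−p)·(-1) = 3p - 1
  Colin's payoff from Left: p·(-3) + (1−p)·3 = -6p + 3
  3p - 1 = -6p + 3  ⇒  9p = 4  ⇒  p = 4/9.
Colin's mix must leave Rosa indifferent between Up and Down.
  Rosa's payoff to Up: q·(-3) + (1−q)·5 = -8q + 5
  Rosa's payoff to Down: q·5 + (1−q)·4 = q + 4
  -8q + 5 = q + 4  ⇒  -9q = -1  ⇒  q = 1/9.

p = 4/9, q = 1/9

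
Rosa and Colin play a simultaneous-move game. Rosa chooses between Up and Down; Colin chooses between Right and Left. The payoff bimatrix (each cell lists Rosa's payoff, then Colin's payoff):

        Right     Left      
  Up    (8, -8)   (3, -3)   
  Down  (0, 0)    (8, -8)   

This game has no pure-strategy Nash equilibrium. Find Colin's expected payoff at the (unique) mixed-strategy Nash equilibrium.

-64/13

Rosa's mix must leave Colin indifferent between Right and Left.
  Colin's payoff from Right: p·(-8) + (1−p)·0 = -8p
  Colin's payoff from Left: p·(-3) + (1−p)·(-8) = 5p - 8
  -8p = 5p - 8  ⇒  -13p = -8  ⇒  p = 8/13.
At equilibrium Colin is indifferent across columns, so Colin's payoff equals the payoff from Right: (8/13)·(-8) + (5/13)·0 = -64/13.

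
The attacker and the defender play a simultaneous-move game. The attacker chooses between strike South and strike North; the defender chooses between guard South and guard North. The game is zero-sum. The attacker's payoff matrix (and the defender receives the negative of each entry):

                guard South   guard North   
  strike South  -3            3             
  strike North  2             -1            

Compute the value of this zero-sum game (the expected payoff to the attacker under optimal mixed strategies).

Set the attacker's expected payoff from strike South equal to that from strike North:
  the attacker's expected payoff from strike South: q·(-3) + (1−q)·3 = -6q + 3
  the attacker's expected payoff from strike North: q·2 + (1−q)·(-1) = 3q - 1
  -6q + 3 = 3q - 1  ⇒  -9q = -4  ⇒  q = 4/9.
The value is the attacker's expected payoff against this mix (using strike South): (4/9)·(-3) + (5/9)·3 = 1/3.

v = 1/3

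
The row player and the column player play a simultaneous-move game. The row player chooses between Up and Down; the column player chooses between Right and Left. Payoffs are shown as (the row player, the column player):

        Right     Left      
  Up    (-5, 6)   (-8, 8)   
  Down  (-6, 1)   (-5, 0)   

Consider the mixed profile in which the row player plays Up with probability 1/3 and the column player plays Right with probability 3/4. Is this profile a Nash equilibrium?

Yes

Check the column player's indifference given the row player's mix p = 1/3:
  payoff from Right = 8/3; payoff from Left = 8/3 — equal.
Check the row player's indifference given the column player's mix q = 3/4:
  payoff from Up = -23/4; payoff from Down = -23/4 — equal.
Both players are indifferent, so neither can profitably deviate.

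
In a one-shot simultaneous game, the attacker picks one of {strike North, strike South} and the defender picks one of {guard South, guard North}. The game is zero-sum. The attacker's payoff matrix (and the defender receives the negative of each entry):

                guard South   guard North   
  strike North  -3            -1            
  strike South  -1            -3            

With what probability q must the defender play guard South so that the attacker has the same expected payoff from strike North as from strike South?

q = 1/2

For the attacker to be willing to mix, the attacker must be indifferent between strike North and strike South, which pins down the defender's mix.
  the attacker's payoff from strike North: q·(-3) + (1−q)·(-1) = -2q - 1
  the attacker's payoff from strike South: q·(-1) + (1−q)·(-3) = 2q - 3
  -2q - 1 = 2q - 3  ⇒  -4q = -2  ⇒  q = 1/2.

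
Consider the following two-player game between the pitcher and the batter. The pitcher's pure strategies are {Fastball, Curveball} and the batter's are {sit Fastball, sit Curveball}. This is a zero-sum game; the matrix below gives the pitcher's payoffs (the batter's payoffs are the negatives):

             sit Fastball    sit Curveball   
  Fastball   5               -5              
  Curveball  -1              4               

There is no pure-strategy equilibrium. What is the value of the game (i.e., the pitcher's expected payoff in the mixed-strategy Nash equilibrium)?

v = 1

Set the pitcher's expected payoff from Fastball equal to that from Curveball:
  the pitcher's payoff to Fastball: q·5 + (1−q)·(-5) = 10q - 5
  the pitcher's payoff to Curveball: q·(-1) + (1−q)·4 = -5q + 4
  10q - 5 = -5q + 4  ⇒  15q = 9  ⇒  q = 3/5.
The value is the pitcher's expected payoff against this mix (using Fastball): (3/5)·5 + (2/5)·(-5) = 1.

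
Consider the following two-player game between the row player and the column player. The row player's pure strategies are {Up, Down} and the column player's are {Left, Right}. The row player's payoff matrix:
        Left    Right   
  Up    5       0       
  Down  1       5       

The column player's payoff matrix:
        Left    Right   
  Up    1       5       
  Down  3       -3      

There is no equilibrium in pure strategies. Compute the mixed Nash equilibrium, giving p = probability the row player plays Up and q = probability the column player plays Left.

The row player's mix must leave the column player indifferent between Left and Right.
  the column player's payoff to Left: p·1 + (1−p)·3 = -2p + 3
  the column player's payoff to Right: p·5 + (1−p)·(-3) = 8p - 3
  -2p + 3 = 8p - 3  ⇒  -10p = -6  ⇒  p = 3/5.
In a mixed equilibrium the row player is indifferent between Up and Down; this condition fixes q.
  the row player's expected payoff from Up: q·5 + (1−q)·0 = 5q
  the row player's expected payoff from Down: q·1 + (1−q)·5 = -4q + 5
  5q = -4q + 5  ⇒  9q = 5  ⇒  q = 5/9.

p = 3/5, q = 5/9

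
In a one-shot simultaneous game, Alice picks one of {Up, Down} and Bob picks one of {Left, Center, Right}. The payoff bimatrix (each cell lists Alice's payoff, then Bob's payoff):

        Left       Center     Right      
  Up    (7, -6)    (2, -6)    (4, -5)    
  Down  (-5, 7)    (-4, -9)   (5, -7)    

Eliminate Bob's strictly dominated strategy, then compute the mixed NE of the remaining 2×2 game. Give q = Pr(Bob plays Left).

q = 1/13

Bob's strategy Center is strictly dominated by Right: -5 > -6 and -7 > -9. Eliminate Center.
In a mixed equilibrium Alice is indifferent between Up and Down; this condition fixes q.
  Alice's expected payoff from Up: q·7 + (1−q)·4 = 3q + 4
  Alice's expected payoff from Down: q·(-5) + (1−q)·5 = -10q + 5
  3q + 4 = -10q + 5  ⇒  13q = 1  ⇒  q = 1/13.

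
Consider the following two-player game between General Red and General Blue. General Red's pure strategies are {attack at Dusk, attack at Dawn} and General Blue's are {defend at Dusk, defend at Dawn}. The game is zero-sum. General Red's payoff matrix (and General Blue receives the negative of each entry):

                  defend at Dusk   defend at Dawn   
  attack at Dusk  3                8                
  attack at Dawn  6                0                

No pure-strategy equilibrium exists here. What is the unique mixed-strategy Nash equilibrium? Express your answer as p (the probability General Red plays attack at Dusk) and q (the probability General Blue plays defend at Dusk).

p = 6/11, q = 8/11

Set General Blue's expected payoff from defend at Dusk equal to that from defend at Dawn:
  General Blue's payoff from defend at Dusk: p·(-3) + (1−p)·(-6) = 3p - 6
  General Blue's payoff from defend at Dawn: p·(-8) + (1−p)·0 = -8p
  3p - 6 = -8p  ⇒  11p = 6  ⇒  p = 6/11.
In a mixed equilibrium General Red is indifferent between attack at Dusk and attack at Dawn; this condition fixes q.
  General Red's payoff to attack at Dusk: q·3 + (1−q)·8 = -5q + 8
  General Red's payoff to attack at Dawn: q·6 + (1−q)·0 = 6q
  -5q + 8 = 6q  ⇒  -11q = -8  ⇒  q = 8/11.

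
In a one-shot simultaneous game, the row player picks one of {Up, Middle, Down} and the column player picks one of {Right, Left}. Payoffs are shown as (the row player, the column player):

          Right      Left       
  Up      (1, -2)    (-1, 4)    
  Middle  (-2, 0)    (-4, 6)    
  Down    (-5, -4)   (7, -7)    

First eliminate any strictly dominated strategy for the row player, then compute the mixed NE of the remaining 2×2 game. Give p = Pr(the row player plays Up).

p = 1/3

The row player's strategy Middle is strictly dominated by Up: 1 > -2 and -1 > -4. Eliminate Middle.
For the column player to be willing to mix, the column player must be indifferent between Right and Left, which pins down the row player's mix.
  the column player's payoff from Right: p·(-2) + (1−p)·(-4) = 2p - 4
  the column player's payoff from Left: p·4 + (1−p)·(-7) = 11p - 7
  2p - 4 = 11p - 7  ⇒  -9p = -3  ⇒  p = 1/3.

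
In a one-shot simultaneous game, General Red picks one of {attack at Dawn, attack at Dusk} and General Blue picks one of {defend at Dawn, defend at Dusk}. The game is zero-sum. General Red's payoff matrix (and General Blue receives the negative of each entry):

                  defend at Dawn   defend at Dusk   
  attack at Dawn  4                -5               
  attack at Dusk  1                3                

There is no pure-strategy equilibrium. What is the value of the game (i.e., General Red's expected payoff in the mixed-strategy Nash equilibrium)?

General Red's indifference between attack at Dawn and attack at Dusk determines General Blue's mixing probability q:
  General Red's payoff from attack at Dawn: q·4 + (1−q)·(-5) = 9q - 5
  General Red's payoff from attack at Dusk: q·1 + (1−q)·3 = -2q + 3
  9q - 5 = -2q + 3  ⇒  11q = 8  ⇒  q = 8/11.
The value is General Red's expected payoff against this mix (using attack at Dawn): (8/11)·4 + (3/11)·(-5) = 17/11.

v = 17/11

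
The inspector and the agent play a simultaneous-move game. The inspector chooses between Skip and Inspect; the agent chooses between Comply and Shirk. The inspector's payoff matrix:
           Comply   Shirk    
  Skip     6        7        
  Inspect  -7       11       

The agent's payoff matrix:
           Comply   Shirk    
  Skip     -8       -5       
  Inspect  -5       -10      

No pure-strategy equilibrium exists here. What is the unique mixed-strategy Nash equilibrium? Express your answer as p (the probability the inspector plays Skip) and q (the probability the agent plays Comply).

p = 5/8, q = 4/17

The agent's indifference between Comply and Shirk determines the inspector's mixing probability p:
  the agent's payoff from Comply: p·(-8) + (1−p)·(-5) = -3p - 5
  the agent's payoff from Shirk: p·(-5) + (1−p)·(-10) = 5p - 10
  -3p - 5 = 5p - 10  ⇒  -8p = -5  ⇒  p = 5/8.
Set the inspector's expected payoff from Skip equal to that from Inspect:
  the inspector's payoff to Skip: q·6 + (1−q)·7 = -q + 7
  the inspector's payoff to Inspect: q·(-7) + (1−q)·11 = -18q + 11
  -q + 7 = -18q + 11  ⇒  17q = 4  ⇒  q = 4/17.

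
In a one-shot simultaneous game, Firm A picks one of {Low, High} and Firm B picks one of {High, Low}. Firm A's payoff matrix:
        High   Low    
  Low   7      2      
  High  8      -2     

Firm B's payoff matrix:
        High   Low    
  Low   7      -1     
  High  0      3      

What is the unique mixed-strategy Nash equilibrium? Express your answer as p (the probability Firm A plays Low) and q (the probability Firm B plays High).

Firm A's mix must leave Firm B indifferent between High and Low.
  Firm B's expected payoff from High: p·7 + (1−p)·0 = 7p
  Firm B's expected payoff from Low: p·(-1) + (1−p)·3 = -4p + 3
  7p = -4p + 3  ⇒  11p = 3  ⇒  p = 3/11.
Set Firm A's expected payoff from Low equal to that from High:
  Firm A's payoff to Low: q·7 + (1−q)·2 = 5q + 2
  Firm A's payoff to High: q·8 + (1−q)·(-2) = 10q - 2
  5q + 2 = 10q - 2  ⇒  -5q = -4  ⇒  q = 4/5.

p = 3/11, q = 4/5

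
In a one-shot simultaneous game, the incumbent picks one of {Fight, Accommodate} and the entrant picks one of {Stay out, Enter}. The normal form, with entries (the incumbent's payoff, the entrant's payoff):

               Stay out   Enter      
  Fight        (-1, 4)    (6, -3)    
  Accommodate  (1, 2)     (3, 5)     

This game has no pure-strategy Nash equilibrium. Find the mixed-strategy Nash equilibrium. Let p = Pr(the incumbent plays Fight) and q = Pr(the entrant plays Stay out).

The incumbent's mix must leave the entrant indifferent between Stay out and Enter.
  the entrant's payoff from Stay out: p·4 + (1−p)·2 = 2p + 2
  the entrant's payoff from Enter: p·(-3) + (1−p)·5 = -8p + 5
  2p + 2 = -8p + 5  ⇒  10p = 3  ⇒  p = 3/10.
Set the incumbent's expected payoff from Fight equal to that from Accommodate:
  the incumbent's payoff from Fight: q·(-1) + (1−q)·6 = -7q + 6
  the incumbent's payoff from Accommodate: q·1 + (1−q)·3 = -2q + 3
  -7q + 6 = -2q + 3  ⇒  -5q = -3  ⇒  q = 3/5.

p = 3/10, q = 3/5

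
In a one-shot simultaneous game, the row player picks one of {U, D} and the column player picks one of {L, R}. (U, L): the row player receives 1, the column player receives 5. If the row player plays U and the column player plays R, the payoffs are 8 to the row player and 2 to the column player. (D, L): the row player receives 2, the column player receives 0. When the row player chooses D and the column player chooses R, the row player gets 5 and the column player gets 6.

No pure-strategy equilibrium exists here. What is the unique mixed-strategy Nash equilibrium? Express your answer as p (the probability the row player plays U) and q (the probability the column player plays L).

In a mixed equilibrium the column player is indifferent between L and R; this condition fixes p.
  the column player's expected payoff from L: p·5 + (1−p)·0 = 5p
  the column player's expected payoff from R: p·2 + (1−p)·6 = -4p + 6
  5p = -4p + 6  ⇒  9p = 6  ⇒  p = 2/3.
In a mixed equilibrium the row player is indifferent between U and D; this condition fixes q.
  the row player's expected payoff from U: q·1 + (1−q)·8 = -7q + 8
  the row player's expected payoff from D: q·2 + (1−q)·5 = -3q + 5
  -7q + 8 = -3q + 5  ⇒  -4q = -3  ⇒  q = 3/4.

p = 2/3, q = 3/4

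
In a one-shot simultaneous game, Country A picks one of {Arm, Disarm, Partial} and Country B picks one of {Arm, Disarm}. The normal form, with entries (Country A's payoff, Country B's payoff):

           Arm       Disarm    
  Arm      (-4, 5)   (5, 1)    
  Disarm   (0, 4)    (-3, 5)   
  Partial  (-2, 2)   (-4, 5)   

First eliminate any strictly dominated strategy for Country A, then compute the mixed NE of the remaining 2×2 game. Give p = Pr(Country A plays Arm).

Country A's strategy Partial is strictly dominated by Disarm: 0 > -2 and -3 > -4. Eliminate Partial.
Set Country B's expected payoff from Arm equal to that from Disarm:
  Country B's payoff from Arm: p·5 + (1−p)·4 = p + 4
  Country B's payoff from Disarm: p·1 + (1−p)·5 = -4p + 5
  p + 4 = -4p + 5  ⇒  5p = 1  ⇒  p = 1/5.

p = 1/5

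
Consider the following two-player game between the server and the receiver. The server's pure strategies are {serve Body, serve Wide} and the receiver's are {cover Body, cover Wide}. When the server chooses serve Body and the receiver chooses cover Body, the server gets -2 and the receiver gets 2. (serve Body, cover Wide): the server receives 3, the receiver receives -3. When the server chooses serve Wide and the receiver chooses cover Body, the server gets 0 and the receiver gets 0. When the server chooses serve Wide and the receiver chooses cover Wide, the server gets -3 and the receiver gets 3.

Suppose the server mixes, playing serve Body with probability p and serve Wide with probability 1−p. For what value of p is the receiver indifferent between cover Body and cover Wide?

In a mixed equilibrium the receiver is indifferent between cover Body and cover Wide; this condition fixes p.
  the receiver's expected payoff from cover Body: p·2 + (1−p)·0 = 2p
  the receiver's expected payoff from cover Wide: p·(-3) + (1−p)·3 = -6p + 3
  2p = -6p + 3  ⇒  8p = 3  ⇒  p = 3/8.

p = 3/8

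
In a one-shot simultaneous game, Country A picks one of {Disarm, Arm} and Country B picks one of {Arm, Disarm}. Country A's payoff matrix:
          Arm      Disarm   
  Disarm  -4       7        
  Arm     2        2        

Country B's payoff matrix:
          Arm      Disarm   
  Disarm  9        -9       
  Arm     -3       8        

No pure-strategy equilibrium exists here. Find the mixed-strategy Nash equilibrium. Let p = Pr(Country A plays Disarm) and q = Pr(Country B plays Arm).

Country A's mix must leave Country B indifferent between Arm and Disarm.
  Country B's payoff to Arm: p·9 + (1−p)·(-3) = 12p - 3
  Country B's payoff to Disarm: p·(-9) + (1−p)·8 = -17p + 8
  12p - 3 = -17p + 8  ⇒  29p = 11  ⇒  p = 11/29.
Set Country A's expected payoff from Disarm equal to that from Arm:
  Country A's payoff from Disarm: q·(-4) + (1−q)·7 = -11q + 7
  Country A's payoff from Arm: q·2 + (1−q)·2 = 2
  -11q + 7 = 2  ⇒  -11q = -5  ⇒  q = 5/11.

p = 11/29, q = 5/11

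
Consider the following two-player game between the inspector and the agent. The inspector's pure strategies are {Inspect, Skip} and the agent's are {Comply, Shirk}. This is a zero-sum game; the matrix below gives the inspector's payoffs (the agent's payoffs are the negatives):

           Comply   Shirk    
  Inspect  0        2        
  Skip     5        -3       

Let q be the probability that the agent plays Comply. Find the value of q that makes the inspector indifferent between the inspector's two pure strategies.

The inspector's indifference between Inspect and Skip determines the agent's mixing probability q:
  the inspector's payoff from Inspect: q·0 + (1−q)·2 = -2q + 2
  the inspector's payoff from Skip: q·5 + (1−q)·(-3) = 8q - 3
  -2q + 2 = 8q - 3  ⇒  -10q = -5  ⇒  q = 1/2.

q = 1/2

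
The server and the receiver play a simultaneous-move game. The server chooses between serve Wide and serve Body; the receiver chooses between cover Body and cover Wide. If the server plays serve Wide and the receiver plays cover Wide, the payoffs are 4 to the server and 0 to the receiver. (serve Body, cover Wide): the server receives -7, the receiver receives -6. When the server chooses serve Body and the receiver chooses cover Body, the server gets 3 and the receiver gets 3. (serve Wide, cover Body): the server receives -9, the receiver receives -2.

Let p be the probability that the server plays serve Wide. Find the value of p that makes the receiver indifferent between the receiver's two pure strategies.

p = 9/11

For the receiver to be willing to mix, the receiver must be indifferent between cover Body and cover Wide, which pins down the server's mix.
  the receiver's expected payoff from cover Body: p·(-2) + (1−p)·3 = -5p + 3
  the receiver's expected payoff from cover Wide: p·0 + (1−p)·(-6) = 6p - 6
  -5p + 3 = 6p - 6  ⇒  -11p = -9  ⇒  p = 9/11.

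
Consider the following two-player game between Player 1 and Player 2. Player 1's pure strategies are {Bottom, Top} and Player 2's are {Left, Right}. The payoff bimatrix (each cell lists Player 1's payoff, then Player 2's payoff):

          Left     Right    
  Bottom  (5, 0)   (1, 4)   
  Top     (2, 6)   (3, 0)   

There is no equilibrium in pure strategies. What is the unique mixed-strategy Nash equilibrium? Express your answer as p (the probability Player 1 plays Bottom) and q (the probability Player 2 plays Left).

Set Player 2's expected payoff from Left equal to that from Right:
  Player 2's payoff from Left: p·0 + (1−p)·6 = -6p + 6
  Player 2's payoff from Right: p·4 + (1−p)·0 = 4p
  -6p + 6 = 4p  ⇒  -10p = -6  ⇒  p = 3/5.
Player 1's indifference between Bottom and Top determines Player 2's mixing probability q:
  Player 1's payoff from Bottom: q·5 + (1−q)·1 = 4q + 1
  Player 1's payoff from Top: q·2 + (1−q)·3 = -q + 3
  4q + 1 = -q + 3  ⇒  5q = 2  ⇒  q = 2/5.

p = 3/5, q = 2/5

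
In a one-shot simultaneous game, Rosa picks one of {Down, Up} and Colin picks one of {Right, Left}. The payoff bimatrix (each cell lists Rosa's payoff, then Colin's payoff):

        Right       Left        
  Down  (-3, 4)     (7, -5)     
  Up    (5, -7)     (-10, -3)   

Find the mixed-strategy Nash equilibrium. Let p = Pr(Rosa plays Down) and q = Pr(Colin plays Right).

p = 4/13, q = 17/25

Rosa's mix must leave Colin indifferent between Right and Left.
  Colin's expected payoff from Right: p·4 + (1−p)·(-7) = 11p - 7
  Colin's expected payoff from Left: p·(-5) + (1−p)·(-3) = -2p - 3
  11p - 7 = -2p - 3  ⇒  13p = 4  ⇒  p = 4/13.
Rosa's indifference between Down and Up determines Colin's mixing probability q:
  Rosa's payoff from Down: q·(-3) + (1−q)·7 = -10q + 7
  Rosa's payoff from Up: q·5 + (1−q)·(-10) = 15q - 10
  -10q + 7 = 15q - 10  ⇒  -25q = -17  ⇒  q = 17/25.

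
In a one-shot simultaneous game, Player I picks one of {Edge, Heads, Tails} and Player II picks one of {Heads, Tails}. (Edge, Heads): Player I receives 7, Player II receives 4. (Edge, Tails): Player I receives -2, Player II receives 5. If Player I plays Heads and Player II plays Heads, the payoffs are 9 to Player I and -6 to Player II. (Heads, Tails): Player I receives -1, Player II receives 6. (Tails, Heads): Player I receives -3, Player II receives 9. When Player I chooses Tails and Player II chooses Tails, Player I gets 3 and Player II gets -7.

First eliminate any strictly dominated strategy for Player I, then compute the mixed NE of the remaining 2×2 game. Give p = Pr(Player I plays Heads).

p = 4/7

Player I's strategy Edge is strictly dominated by Heads: 9 > 7 and -1 > -2. Eliminate Edge.
Player II's indifference between Heads and Tails determines Player I's mixing probability p:
  Player II's payoff from Heads: p·(-6) + (1−p)·9 = -15p + 9
  Player II's payoff from Tails: p·6 + (1−p)·(-7) = 13p - 7
  -15p + 9 = 13p - 7  ⇒  -28p = -16  ⇒  p = 4/7.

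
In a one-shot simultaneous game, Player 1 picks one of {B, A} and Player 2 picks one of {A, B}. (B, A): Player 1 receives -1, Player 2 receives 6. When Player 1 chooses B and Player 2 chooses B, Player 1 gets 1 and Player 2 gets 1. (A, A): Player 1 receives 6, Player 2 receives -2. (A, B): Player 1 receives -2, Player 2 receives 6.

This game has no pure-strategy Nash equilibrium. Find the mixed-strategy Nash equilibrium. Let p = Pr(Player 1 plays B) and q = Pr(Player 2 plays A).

p = 8/13, q = 3/10

Player 1's mix must leave Player 2 indifferent between A and B.
  Player 2's payoff to A: p·6 + (1−p)·(-2) = 8p - 2
  Player 2's payoff to B: p·1 + (1−p)·6 = -5p + 6
  8p - 2 = -5p + 6  ⇒  13p = 8  ⇒  p = 8/13.
For Player 1 to be willing to mix, Player 1 must be indifferent between B and A, which pins down Player 2's mix.
  Player 1's expected payoff from B: q·(-1) + (1−q)·1 = -2q + 1
  Player 1's expected payoff from A: q·6 + (1−q)·(-2) = 8q - 2
  -2q + 1 = 8q - 2  ⇒  -10q = -3  ⇒  q = 3/10.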